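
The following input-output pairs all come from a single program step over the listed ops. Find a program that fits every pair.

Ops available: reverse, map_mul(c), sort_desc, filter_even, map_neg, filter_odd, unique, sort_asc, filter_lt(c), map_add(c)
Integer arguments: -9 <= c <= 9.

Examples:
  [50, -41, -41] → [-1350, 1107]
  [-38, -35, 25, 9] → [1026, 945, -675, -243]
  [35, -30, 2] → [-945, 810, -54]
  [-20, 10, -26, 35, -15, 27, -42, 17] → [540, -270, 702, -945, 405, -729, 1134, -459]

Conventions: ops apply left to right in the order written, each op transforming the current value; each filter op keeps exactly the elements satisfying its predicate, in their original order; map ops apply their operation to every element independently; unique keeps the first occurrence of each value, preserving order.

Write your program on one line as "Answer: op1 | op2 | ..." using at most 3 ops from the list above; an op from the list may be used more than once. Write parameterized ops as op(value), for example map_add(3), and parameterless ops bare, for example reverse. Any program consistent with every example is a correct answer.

unique | map_mul(9) | map_mul(-3)

Check, running the answer program on each example:
  [50, -41, -41] -> [50, -41] -> [450, -369] -> [-1350, 1107]
  [-38, -35, 25, 9] -> [-38, -35, 25, 9] -> [-342, -315, 225, 81] -> [1026, 945, -675, -243]
  [35, -30, 2] -> [35, -30, 2] -> [315, -270, 18] -> [-945, 810, -54]
  [-20, 10, -26, 35, -15, 27, -42, 17] -> [-20, 10, -26, 35, -15, 27, -42, 17] -> [-180, 90, -234, 315, -135, 243, -378, 153] -> [540, -270, 702, -945, 405, -729, 1134, -459]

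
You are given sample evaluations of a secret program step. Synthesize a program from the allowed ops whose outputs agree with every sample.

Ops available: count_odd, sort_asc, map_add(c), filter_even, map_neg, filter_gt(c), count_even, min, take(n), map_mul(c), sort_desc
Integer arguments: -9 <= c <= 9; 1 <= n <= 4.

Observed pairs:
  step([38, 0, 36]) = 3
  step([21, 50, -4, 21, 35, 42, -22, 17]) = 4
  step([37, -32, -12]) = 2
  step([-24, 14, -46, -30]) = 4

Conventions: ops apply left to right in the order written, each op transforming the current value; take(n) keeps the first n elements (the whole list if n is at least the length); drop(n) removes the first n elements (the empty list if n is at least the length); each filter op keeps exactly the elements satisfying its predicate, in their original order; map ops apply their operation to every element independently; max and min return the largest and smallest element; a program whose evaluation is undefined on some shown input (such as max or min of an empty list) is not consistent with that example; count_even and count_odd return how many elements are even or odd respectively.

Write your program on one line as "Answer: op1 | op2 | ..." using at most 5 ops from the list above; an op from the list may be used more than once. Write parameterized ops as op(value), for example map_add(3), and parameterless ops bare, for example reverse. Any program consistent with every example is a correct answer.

sort_desc | map_neg | map_add(7) | count_odd

Check, running the answer program on each example:
  [38, 0, 36] -> [38, 36, 0] -> [-38, -36, 0] -> [-31, -29, 7] -> 3
  [21, 50, -4, 21, 35, 42, -22, 17] -> [50, 42, 35, 21, 21, 17, -4, -22] -> [-50, -42, -35, -21, -21, -17, 4, 22] -> [-43, -35, -28, -14, -14, -10, 11, 29] -> 4
  [37, -32, -12] -> [37, -12, -32] -> [-37, 12, 32] -> [-30, 19, 39] -> 2
  [-24, 14, -46, -30] -> [14, -24, -30, -46] -> [-14, 24, 30, 46] -> [-7, 31, 37, 53] -> 4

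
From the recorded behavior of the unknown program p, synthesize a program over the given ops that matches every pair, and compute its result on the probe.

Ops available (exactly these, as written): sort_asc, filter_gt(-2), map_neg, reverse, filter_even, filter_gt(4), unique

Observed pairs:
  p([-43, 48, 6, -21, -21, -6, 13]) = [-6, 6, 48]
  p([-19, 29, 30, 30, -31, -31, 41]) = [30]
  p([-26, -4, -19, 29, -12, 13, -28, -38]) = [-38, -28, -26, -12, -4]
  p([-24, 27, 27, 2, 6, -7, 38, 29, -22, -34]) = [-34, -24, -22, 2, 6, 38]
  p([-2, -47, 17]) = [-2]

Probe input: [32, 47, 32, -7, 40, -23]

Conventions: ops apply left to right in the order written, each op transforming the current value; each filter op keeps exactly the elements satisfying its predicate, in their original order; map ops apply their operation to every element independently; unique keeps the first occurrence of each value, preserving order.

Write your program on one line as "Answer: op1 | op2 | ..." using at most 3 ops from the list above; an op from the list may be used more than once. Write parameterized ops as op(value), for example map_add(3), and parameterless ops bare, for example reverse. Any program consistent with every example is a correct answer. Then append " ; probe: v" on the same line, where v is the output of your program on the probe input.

sort_asc | unique | filter_even ; probe: [32, 40]

Check, running the answer program on each example:
  [-43, 48, 6, -21, -21, -6, 13] -> [-43, -21, -21, -6, 6, 13, 48] -> [-43, -21, -6, 6, 13, 48] -> [-6, 6, 48]
  [-19, 29, 30, 30, -31, -31, 41] -> [-31, -31, -19, 29, 30, 30, 41] -> [-31, -19, 29, 30, 41] -> [30]
  [-26, -4, -19, 29, -12, 13, -28, -38] -> [-38, -28, -26, -19, -12, -4, 13, 29] -> [-38, -28, -26, -19, -12, -4, 13, 29] -> [-38, -28, -26, -12, -4]
  [-24, 27, 27, 2, 6, -7, 38, 29, -22, -34] -> [-34, -24, -22, -7, 2, 6, 27, 27, 29, 38] -> [-34, -24, -22, -7, 2, 6, 27, 29, 38] -> [-34, -24, -22, 2, 6, 38]
  [-2, -47, 17] -> [-47, -2, 17] -> [-47, -2, 17] -> [-2]
  probe: [32, 47, 32, -7, 40, -23] -> [-23, -7, 32, 32, 40, 47] -> [-23, -7, 32, 40, 47] -> [32, 40]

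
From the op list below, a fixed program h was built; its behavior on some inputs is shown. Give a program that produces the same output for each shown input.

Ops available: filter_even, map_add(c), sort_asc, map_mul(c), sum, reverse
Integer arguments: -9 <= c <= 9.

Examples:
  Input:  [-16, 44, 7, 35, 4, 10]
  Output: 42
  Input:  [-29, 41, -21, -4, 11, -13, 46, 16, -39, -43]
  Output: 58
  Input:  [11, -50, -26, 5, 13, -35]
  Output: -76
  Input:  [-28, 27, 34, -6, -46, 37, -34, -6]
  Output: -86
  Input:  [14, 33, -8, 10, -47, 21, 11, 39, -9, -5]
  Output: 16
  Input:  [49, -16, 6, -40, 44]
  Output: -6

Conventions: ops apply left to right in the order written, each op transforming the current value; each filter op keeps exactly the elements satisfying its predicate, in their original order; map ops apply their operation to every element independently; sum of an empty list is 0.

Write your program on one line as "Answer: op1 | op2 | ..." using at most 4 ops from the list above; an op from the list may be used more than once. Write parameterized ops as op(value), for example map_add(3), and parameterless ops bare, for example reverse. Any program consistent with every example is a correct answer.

filter_even | sort_asc | reverse | sum

Check, running the answer program on each example:
  [-16, 44, 7, 35, 4, 10] -> [-16, 44, 4, 10] -> [-16, 4, 10, 44] -> [44, 10, 4, -16] -> 42
  [-29, 41, -21, -4, 11, -13, 46, 16, -39, -43] -> [-4, 46, 16] -> [-4, 16, 46] -> [46, 16, -4] -> 58
  [11, -50, -26, 5, 13, -35] -> [-50, -26] -> [-50, -26] -> [-26, -50] -> -76
  [-28, 27, 34, -6, -46, 37, -34, -6] -> [-28, 34, -6, -46, -34, -6] -> [-46, -34, -28, -6, -6, 34] -> [34, -6, -6, -28, -34, -46] -> -86
  [14, 33, -8, 10, -47, 21, 11, 39, -9, -5] -> [14, -8, 10] -> [-8, 10, 14] -> [14, 10, -8] -> 16
  [49, -16, 6, -40, 44] -> [-16, 6, -40, 44] -> [-40, -16, 6, 44] -> [44, 6, -16, -40] -> -6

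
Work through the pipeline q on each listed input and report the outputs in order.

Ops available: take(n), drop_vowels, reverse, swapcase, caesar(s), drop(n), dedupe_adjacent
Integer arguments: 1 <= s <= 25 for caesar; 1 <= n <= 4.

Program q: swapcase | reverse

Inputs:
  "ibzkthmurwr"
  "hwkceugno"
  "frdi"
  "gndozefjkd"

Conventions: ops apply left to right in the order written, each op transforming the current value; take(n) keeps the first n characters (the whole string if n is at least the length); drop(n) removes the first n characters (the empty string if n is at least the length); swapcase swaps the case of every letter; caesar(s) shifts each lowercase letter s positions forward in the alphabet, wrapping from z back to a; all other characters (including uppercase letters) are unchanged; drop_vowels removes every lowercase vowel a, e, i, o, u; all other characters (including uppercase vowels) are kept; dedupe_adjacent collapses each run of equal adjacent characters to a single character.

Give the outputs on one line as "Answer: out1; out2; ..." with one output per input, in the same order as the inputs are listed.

"RWRUMHTKZBI"; "ONGUECKWH"; "IDRF"; "DKJFEZODNG"

Execution, op by op:
  "ibzkthmurwr" -> "IBZKTHMURWR" -> "RWRUMHTKZBI"
  "hwkceugno" -> "HWKCEUGNO" -> "ONGUECKWH"
  "frdi" -> "FRDI" -> "IDRF"
  "gndozefjkd" -> "GNDOZEFJKD" -> "DKJFEZODNG"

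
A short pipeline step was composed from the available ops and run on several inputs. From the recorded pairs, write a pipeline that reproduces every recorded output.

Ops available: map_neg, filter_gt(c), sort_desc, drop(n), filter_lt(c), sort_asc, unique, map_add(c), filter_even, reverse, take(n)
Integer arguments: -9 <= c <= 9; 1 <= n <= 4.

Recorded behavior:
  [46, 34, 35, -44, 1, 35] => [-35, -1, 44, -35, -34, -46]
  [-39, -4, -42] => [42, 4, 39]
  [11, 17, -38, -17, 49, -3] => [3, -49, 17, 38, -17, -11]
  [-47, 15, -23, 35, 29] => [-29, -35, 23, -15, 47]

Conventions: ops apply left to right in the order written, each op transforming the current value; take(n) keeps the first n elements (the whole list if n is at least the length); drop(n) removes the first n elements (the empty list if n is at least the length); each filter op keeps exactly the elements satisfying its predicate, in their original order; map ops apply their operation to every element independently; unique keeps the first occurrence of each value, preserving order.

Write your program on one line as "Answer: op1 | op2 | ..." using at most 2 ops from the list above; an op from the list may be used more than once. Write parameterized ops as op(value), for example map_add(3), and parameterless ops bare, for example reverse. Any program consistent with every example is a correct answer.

map_neg | reverse

Check, running the answer program on each example:
  [46, 34, 35, -44, 1, 35] -> [-46, -34, -35, 44, -1, -35] -> [-35, -1, 44, -35, -34, -46]
  [-39, -4, -42] -> [39, 4, 42] -> [42, 4, 39]
  [11, 17, -38, -17, 49, -3] -> [-11, -17, 38, 17, -49, 3] -> [3, -49, 17, 38, -17, -11]
  [-47, 15, -23, 35, 29] -> [47, -15, 23, -35, -29] -> [-29, -35, 23, -15, 47]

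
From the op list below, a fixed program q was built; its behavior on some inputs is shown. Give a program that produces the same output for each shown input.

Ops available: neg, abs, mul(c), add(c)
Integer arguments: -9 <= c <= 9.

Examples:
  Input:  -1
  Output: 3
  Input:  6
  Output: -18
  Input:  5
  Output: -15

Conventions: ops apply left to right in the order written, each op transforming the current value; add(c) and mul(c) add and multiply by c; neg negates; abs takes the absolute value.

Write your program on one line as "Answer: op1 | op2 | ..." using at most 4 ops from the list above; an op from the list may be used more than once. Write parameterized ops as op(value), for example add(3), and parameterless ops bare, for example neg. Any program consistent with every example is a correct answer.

neg | mul(-3) | neg

Check, running the answer program on each example:
  -1 -> 1 -> -3 -> 3
  6 -> -6 -> 18 -> -18
  5 -> -5 -> 15 -> -15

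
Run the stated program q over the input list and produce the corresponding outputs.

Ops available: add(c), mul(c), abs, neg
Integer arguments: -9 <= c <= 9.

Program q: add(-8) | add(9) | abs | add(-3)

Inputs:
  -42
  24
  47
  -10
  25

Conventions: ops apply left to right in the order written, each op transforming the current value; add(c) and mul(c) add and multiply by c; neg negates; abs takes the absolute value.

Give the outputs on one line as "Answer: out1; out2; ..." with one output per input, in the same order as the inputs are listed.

38; 22; 45; 6; 23

Execution, op by op:
  -42 -> -50 -> -41 -> 41 -> 38
  24 -> 16 -> 25 -> 25 -> 22
  47 -> 39 -> 48 -> 48 -> 45
  -10 -> -18 -> -9 -> 9 -> 6
  25 -> 17 -> 26 -> 26 -> 23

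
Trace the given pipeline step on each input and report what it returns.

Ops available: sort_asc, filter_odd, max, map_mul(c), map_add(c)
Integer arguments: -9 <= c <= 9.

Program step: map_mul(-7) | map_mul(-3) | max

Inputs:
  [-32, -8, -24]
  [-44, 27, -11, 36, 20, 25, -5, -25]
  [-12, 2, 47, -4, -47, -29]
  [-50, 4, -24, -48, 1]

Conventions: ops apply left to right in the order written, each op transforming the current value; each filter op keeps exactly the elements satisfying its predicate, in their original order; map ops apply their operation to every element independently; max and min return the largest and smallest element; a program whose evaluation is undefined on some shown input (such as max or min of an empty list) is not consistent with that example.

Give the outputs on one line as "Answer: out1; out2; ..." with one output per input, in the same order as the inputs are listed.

Execution, op by op:
  [-32, -8, -24] -> [224, 56, 168] -> [-672, -168, -504] -> -168
  [-44, 27, -11, 36, 20, 25, -5, -25] -> [308, -189, 77, -252, -140, -175, 35, 175] -> [-924, 567, -231, 756, 420, 525, -105, -525] -> 756
  [-12, 2, 47, -4, -47, -29] -> [84, -14, -329, 28, 329, 203] -> [-252, 42, 987, -84, -987, -609] -> 987
  [-50, 4, -24, -48, 1] -> [350, -28, 168, 336, -7] -> [-1050, 84, -504, -1008, 21] -> 84

-168; 756; 987; 84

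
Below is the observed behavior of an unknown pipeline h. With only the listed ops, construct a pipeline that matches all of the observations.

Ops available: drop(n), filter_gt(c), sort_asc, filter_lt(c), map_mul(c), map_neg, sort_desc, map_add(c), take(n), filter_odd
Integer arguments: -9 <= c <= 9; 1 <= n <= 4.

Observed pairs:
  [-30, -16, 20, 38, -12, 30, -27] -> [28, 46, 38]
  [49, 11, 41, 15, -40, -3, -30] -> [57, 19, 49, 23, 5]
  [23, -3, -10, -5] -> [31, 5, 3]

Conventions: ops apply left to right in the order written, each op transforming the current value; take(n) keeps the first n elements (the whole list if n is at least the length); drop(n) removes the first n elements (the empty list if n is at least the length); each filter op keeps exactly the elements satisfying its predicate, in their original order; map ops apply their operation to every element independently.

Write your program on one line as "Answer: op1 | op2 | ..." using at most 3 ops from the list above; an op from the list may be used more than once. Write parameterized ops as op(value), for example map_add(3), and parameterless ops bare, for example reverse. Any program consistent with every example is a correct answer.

map_add(8) | filter_gt(-2)

Check, running the answer program on each example:
  [-30, -16, 20, 38, -12, 30, -27] -> [-22, -8, 28, 46, -4, 38, -19] -> [28, 46, 38]
  [49, 11, 41, 15, -40, -3, -30] -> [57, 19, 49, 23, -32, 5, -22] -> [57, 19, 49, 23, 5]
  [23, -3, -10, -5] -> [31, 5, -2, 3] -> [31, 5, 3]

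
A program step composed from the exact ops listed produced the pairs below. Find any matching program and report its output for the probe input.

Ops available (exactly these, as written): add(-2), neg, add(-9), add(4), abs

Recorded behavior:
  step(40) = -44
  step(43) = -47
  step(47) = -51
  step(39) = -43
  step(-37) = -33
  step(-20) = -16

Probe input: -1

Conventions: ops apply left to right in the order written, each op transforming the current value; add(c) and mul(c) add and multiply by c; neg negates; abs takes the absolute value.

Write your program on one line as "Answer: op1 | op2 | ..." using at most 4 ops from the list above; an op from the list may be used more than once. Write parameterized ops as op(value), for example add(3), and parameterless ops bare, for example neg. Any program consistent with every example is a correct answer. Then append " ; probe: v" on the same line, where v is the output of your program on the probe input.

add(4) | abs | neg ; probe: -3

Check, running the answer program on each example:
  40 -> 44 -> 44 -> -44
  43 -> 47 -> 47 -> -47
  47 -> 51 -> 51 -> -51
  39 -> 43 -> 43 -> -43
  -37 -> -33 -> 33 -> -33
  -20 -> -16 -> 16 -> -16
  probe: -1 -> 3 -> 3 -> -3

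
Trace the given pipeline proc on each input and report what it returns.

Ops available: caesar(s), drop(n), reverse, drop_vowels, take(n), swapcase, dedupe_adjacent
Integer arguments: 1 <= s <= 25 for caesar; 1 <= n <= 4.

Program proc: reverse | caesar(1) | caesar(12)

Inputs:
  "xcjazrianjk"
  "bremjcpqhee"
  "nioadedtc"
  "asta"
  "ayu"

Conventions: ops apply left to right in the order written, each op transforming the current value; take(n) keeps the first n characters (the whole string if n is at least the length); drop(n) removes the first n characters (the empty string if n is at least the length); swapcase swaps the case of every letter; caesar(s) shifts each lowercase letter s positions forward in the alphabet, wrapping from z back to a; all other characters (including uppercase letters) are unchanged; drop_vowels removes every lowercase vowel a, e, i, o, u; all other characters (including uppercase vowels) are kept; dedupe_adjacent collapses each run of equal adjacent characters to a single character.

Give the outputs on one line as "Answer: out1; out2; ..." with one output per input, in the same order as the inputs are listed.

Execution, op by op:
  "xcjazrianjk" -> "kjnairzajcx" -> "lkobjsabkdy" -> "xwanvemnwpk"
  "bremjcpqhee" -> "eehqpcjmerb" -> "ffirqdknfsc" -> "rrudcpwzreo"
  "nioadedtc" -> "ctdedaoin" -> "duefebpjo" -> "pgqrqnbva"
  "asta" -> "atsa" -> "butb" -> "ngfn"
  "ayu" -> "uya" -> "vzb" -> "hln"

"xwanvemnwpk"; "rrudcpwzreo"; "pgqrqnbva"; "ngfn"; "hln"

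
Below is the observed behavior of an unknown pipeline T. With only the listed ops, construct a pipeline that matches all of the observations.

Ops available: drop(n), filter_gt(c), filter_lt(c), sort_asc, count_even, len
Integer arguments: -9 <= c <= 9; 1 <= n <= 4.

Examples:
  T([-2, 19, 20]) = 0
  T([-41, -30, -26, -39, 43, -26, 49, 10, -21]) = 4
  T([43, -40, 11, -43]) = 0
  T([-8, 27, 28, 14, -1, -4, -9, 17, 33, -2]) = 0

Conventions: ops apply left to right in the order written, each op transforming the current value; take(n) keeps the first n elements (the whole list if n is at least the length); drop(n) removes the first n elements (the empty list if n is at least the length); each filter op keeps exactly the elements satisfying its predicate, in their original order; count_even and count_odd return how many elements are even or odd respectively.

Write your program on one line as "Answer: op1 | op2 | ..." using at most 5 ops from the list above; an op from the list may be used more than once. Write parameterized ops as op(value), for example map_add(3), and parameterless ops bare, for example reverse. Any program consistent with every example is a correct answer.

sort_asc | drop(1) | drop(1) | filter_lt(-6) | len

Check, running the answer program on each example:
  [-2, 19, 20] -> [-2, 19, 20] -> [19, 20] -> [20] -> [] -> 0
  [-41, -30, -26, -39, 43, -26, 49, 10, -21] -> [-41, -39, -30, -26, -26, -21, 10, 43, 49] -> [-39, -30, -26, -26, -21, 10, 43, 49] -> [-30, -26, -26, -21, 10, 43, 49] -> [-30, -26, -26, -21] -> 4
  [43, -40, 11, -43] -> [-43, -40, 11, 43] -> [-40, 11, 43] -> [11, 43] -> [] -> 0
  [-8, 27, 28, 14, -1, -4, -9, 17, 33, -2] -> [-9, -8, -4, -2, -1, 14, 17, 27, 28, 33] -> [-8, -4, -2, -1, 14, 17, 27, 28, 33] -> [-4, -2, -1, 14, 17, 27, 28, 33] -> [] -> 0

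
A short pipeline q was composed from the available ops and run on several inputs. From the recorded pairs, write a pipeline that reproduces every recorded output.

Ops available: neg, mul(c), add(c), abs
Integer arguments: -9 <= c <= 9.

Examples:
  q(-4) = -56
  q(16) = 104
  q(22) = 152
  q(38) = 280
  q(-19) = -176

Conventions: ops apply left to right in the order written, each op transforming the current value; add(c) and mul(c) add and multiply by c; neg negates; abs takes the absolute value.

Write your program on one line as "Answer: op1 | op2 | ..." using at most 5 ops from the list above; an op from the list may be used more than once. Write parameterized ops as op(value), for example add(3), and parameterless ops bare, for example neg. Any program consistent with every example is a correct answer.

mul(2) | mul(2) | add(-5) | add(-7) | mul(2)

Check, running the answer program on each example:
  -4 -> -8 -> -16 -> -21 -> -28 -> -56
  16 -> 32 -> 64 -> 59 -> 52 -> 104
  22 -> 44 -> 88 -> 83 -> 76 -> 152
  38 -> 76 -> 152 -> 147 -> 140 -> 280
  -19 -> -38 -> -76 -> -81 -> -88 -> -176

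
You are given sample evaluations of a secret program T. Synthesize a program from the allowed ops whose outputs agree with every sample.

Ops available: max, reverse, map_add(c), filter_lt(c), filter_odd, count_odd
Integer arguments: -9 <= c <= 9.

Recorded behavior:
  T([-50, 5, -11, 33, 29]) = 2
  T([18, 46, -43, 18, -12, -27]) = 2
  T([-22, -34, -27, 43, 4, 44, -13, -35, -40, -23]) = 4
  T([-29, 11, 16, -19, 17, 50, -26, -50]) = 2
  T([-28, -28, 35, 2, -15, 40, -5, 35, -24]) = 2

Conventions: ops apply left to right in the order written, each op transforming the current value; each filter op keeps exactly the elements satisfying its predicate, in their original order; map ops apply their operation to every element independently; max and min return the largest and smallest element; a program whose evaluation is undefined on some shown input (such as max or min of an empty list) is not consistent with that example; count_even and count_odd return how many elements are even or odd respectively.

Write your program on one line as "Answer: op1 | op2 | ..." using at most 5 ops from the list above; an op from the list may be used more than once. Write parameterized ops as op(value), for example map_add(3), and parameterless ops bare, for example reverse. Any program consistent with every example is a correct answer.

map_add(-1) | filter_lt(6) | map_add(-7) | count_odd

Check, running the answer program on each example:
  [-50, 5, -11, 33, 29] -> [-51, 4, -12, 32, 28] -> [-51, 4, -12] -> [-58, -3, -19] -> 2
  [18, 46, -43, 18, -12, -27] -> [17, 45, -44, 17, -13, -28] -> [-44, -13, -28] -> [-51, -20, -35] -> 2
  [-22, -34, -27, 43, 4, 44, -13, -35, -40, -23] -> [-23, -35, -28, 42, 3, 43, -14, -36, -41, -24] -> [-23, -35, -28, 3, -14, -36, -41, -24] -> [-30, -42, -35, -4, -21, -43, -48, -31] -> 4
  [-29, 11, 16, -19, 17, 50, -26, -50] -> [-30, 10, 15, -20, 16, 49, -27, -51] -> [-30, -20, -27, -51] -> [-37, -27, -34, -58] -> 2
  [-28, -28, 35, 2, -15, 40, -5, 35, -24] -> [-29, -29, 34, 1, -16, 39, -6, 34, -25] -> [-29, -29, 1, -16, -6, -25] -> [-36, -36, -6, -23, -13, -32] -> 2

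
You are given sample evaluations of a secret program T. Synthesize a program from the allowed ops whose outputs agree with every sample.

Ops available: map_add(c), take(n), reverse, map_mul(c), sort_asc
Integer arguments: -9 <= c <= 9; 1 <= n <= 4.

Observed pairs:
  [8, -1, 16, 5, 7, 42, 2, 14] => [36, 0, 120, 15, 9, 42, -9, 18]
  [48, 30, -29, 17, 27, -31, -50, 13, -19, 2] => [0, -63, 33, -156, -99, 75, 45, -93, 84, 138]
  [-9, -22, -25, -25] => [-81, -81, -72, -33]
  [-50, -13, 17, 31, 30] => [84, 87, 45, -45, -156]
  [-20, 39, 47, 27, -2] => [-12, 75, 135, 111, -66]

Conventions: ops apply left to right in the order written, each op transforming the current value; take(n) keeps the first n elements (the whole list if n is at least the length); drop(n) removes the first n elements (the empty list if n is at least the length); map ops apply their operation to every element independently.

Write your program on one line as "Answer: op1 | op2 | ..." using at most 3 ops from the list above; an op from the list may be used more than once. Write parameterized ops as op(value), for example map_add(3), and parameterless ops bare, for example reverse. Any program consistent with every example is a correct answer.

map_mul(3) | map_add(-6) | reverse

Check, running the answer program on each example:
  [8, -1, 16, 5, 7, 42, 2, 14] -> [24, -3, 48, 15, 21, 126, 6, 42] -> [18, -9, 42, 9, 15, 120, 0, 36] -> [36, 0, 120, 15, 9, 42, -9, 18]
  [48, 30, -29, 17, 27, -31, -50, 13, -19, 2] -> [144, 90, -87, 51, 81, -93, -150, 39, -57, 6] -> [138, 84, -93, 45, 75, -99, -156, 33, -63, 0] -> [0, -63, 33, -156, -99, 75, 45, -93, 84, 138]
  [-9, -22, -25, -25] -> [-27, -66, -75, -75] -> [-33, -72, -81, -81] -> [-81, -81, -72, -33]
  [-50, -13, 17, 31, 30] -> [-150, -39, 51, 93, 90] -> [-156, -45, 45, 87, 84] -> [84, 87, 45, -45, -156]
  [-20, 39, 47, 27, -2] -> [-60, 117, 141, 81, -6] -> [-66, 111, 135, 75, -12] -> [-12, 75, 135, 111, -66]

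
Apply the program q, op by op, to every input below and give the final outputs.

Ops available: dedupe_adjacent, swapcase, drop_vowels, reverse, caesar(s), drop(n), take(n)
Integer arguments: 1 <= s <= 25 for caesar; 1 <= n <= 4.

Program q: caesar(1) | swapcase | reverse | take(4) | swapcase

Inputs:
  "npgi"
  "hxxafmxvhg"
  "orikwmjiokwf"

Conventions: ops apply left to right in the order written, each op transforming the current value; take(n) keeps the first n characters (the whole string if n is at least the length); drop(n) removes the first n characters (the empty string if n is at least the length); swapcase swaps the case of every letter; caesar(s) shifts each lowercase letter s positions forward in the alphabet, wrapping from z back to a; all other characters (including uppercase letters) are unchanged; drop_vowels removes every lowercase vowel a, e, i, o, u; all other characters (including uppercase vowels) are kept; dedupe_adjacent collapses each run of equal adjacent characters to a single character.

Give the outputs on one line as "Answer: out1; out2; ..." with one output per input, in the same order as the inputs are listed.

"jhqo"; "hiwy"; "gxlp"

Execution, op by op:
  "npgi" -> "oqhj" -> "OQHJ" -> "JHQO" -> "JHQO" -> "jhqo"
  "hxxafmxvhg" -> "iyybgnywih" -> "IYYBGNYWIH" -> "HIWYNGBYYI" -> "HIWY" -> "hiwy"
  "orikwmjiokwf" -> "psjlxnkjplxg" -> "PSJLXNKJPLXG" -> "GXLPJKNXLJSP" -> "GXLP" -> "gxlp"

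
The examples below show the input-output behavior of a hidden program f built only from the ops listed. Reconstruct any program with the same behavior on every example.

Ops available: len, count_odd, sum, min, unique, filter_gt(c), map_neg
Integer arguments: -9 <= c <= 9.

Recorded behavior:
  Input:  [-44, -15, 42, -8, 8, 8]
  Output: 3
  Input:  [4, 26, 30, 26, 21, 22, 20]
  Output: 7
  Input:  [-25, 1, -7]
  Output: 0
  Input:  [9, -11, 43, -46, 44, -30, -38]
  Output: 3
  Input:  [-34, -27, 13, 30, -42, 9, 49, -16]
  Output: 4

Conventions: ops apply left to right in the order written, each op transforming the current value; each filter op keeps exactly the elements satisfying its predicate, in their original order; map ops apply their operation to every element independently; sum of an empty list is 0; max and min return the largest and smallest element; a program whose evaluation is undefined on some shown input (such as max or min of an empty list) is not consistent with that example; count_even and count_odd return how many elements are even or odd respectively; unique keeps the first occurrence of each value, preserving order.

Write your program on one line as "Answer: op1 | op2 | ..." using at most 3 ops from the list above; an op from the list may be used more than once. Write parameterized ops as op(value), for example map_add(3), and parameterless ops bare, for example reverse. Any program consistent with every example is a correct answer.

filter_gt(2) | len

Check, running the answer program on each example:
  [-44, -15, 42, -8, 8, 8] -> [42, 8, 8] -> 3
  [4, 26, 30, 26, 21, 22, 20] -> [4, 26, 30, 26, 21, 22, 20] -> 7
  [-25, 1, -7] -> [] -> 0
  [9, -11, 43, -46, 44, -30, -38] -> [9, 43, 44] -> 3
  [-34, -27, 13, 30, -42, 9, 49, -16] -> [13, 30, 9, 49] -> 4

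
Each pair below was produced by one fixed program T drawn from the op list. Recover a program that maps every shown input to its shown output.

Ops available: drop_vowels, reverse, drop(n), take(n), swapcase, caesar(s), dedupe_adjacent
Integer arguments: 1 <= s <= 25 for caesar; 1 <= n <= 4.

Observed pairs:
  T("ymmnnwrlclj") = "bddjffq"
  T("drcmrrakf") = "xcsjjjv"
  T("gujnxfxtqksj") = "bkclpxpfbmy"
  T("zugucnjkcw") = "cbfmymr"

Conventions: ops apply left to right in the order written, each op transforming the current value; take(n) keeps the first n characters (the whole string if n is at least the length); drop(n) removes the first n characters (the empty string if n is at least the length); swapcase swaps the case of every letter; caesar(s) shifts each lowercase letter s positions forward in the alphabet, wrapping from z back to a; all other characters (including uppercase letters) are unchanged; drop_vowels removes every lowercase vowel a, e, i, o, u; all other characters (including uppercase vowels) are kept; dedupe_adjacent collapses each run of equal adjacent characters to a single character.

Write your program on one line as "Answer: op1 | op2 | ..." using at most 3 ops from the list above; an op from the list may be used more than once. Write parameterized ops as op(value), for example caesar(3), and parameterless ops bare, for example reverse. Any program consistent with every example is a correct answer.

caesar(18) | drop_vowels | reverse

Check, running the answer program on each example:
  "ymmnnwrlclj" -> "qeeffojdudb" -> "qffjddb" -> "bddjffq"
  "drcmrrakf" -> "vjuejjscx" -> "vjjjscx" -> "xcsjjjv"
  "gujnxfxtqksj" -> "ymbfpxplickb" -> "ymbfpxplckb" -> "bkclpxpfbmy"
  "zugucnjkcw" -> "rmymufbcuo" -> "rmymfbc" -> "cbfmymr"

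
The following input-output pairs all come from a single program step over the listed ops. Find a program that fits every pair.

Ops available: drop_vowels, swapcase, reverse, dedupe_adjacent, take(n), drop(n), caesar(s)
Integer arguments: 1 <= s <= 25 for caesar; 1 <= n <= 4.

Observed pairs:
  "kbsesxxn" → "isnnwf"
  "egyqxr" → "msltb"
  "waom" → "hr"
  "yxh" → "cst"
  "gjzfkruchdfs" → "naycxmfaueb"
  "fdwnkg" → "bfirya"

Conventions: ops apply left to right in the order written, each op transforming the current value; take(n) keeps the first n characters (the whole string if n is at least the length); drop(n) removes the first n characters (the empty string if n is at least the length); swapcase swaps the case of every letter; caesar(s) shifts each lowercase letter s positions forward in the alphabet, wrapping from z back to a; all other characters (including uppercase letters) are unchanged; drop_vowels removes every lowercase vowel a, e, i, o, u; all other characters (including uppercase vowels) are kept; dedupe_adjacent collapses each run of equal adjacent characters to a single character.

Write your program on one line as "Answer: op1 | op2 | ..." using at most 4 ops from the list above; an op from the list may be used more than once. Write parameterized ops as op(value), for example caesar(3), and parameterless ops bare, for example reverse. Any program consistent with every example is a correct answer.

dedupe_adjacent | reverse | drop_vowels | caesar(21)

Check, running the answer program on each example:
  "kbsesxxn" -> "kbsesxn" -> "nxsesbk" -> "nxssbk" -> "isnnwf"
  "egyqxr" -> "egyqxr" -> "rxqyge" -> "rxqyg" -> "msltb"
  "waom" -> "waom" -> "moaw" -> "mw" -> "hr"
  "yxh" -> "yxh" -> "hxy" -> "hxy" -> "cst"
  "gjzfkruchdfs" -> "gjzfkruchdfs" -> "sfdhcurkfzjg" -> "sfdhcrkfzjg" -> "naycxmfaueb"
  "fdwnkg" -> "fdwnkg" -> "gknwdf" -> "gknwdf" -> "bfirya"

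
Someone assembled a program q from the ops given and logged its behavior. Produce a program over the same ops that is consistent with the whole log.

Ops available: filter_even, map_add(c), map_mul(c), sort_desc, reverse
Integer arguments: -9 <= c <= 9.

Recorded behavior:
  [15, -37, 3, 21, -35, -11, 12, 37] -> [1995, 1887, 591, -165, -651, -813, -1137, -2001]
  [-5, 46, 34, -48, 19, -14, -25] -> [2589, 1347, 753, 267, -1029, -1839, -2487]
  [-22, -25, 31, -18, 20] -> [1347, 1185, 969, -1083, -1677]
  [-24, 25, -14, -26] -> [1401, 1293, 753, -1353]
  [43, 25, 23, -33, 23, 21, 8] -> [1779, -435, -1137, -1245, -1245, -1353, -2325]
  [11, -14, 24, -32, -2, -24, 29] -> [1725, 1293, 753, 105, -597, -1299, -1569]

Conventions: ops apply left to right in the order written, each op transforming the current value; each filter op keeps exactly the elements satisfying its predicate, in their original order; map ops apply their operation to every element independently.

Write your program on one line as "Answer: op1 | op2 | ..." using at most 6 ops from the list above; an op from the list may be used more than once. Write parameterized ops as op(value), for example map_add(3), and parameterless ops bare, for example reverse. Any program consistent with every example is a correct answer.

map_mul(-1) | map_mul(-9) | map_mul(-6) | reverse | sort_desc | map_add(-3)

Check, running the answer program on each example:
  [15, -37, 3, 21, -35, -11, 12, 37] -> [-15, 37, -3, -21, 35, 11, -12, -37] -> [135, -333, 27, 189, -315, -99, 108, 333] -> [-810, 1998, -162, -1134, 1890, 594, -648, -1998] -> [-1998, -648, 594, 1890, -1134, -162, 1998, -810] -> [1998, 1890, 594, -162, -648, -810, -1134, -1998] -> [1995, 1887, 591, -165, -651, -813, -1137, -2001]
  [-5, 46, 34, -48, 19, -14, -25] -> [5, -46, -34, 48, -19, 14, 25] -> [-45, 414, 306, -432, 171, -126, -225] -> [270, -2484, -1836, 2592, -1026, 756, 1350] -> [1350, 756, -1026, 2592, -1836, -2484, 270] -> [2592, 1350, 756, 270, -1026, -1836, -2484] -> [2589, 1347, 753, 267, -1029, -1839, -2487]
  [-22, -25, 31, -18, 20] -> [22, 25, -31, 18, -20] -> [-198, -225, 279, -162, 180] -> [1188, 1350, -1674, 972, -1080] -> [-1080, 972, -1674, 1350, 1188] -> [1350, 1188, 972, -1080, -1674] -> [1347, 1185, 969, -1083, -1677]
  [-24, 25, -14, -26] -> [24, -25, 14, 26] -> [-216, 225, -126, -234] -> [1296, -1350, 756, 1404] -> [1404, 756, -1350, 1296] -> [1404, 1296, 756, -1350] -> [1401, 1293, 753, -1353]
  [43, 25, 23, -33, 23, 21, 8] -> [-43, -25, -23, 33, -23, -21, -8] -> [387, 225, 207, -297, 207, 189, 72] -> [-2322, -1350, -1242, 1782, -1242, -1134, -432] -> [-432, -1134, -1242, 1782, -1242, -1350, -2322] -> [1782, -432, -1134, -1242, -1242, -1350, -2322] -> [1779, -435, -1137, -1245, -1245, -1353, -2325]
  [11, -14, 24, -32, -2, -24, 29] -> [-11, 14, -24, 32, 2, 24, -29] -> [99, -126, 216, -288, -18, -216, 261] -> [-594, 756, -1296, 1728, 108, 1296, -1566] -> [-1566, 1296, 108, 1728, -1296, 756, -594] -> [1728, 1296, 756, 108, -594, -1296, -1566] -> [1725, 1293, 753, 105, -597, -1299, -1569]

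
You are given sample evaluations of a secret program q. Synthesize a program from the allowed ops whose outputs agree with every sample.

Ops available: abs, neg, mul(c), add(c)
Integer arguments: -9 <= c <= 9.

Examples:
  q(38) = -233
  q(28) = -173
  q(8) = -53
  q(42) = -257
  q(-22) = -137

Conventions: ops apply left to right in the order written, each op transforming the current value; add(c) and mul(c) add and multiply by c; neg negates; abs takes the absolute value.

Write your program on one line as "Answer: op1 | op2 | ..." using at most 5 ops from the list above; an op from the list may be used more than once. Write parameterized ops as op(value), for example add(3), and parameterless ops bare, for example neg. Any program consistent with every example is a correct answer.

neg | mul(-6) | abs | add(5) | neg

Check, running the answer program on each example:
  38 -> -38 -> 228 -> 228 -> 233 -> -233
  28 -> -28 -> 168 -> 168 -> 173 -> -173
  8 -> -8 -> 48 -> 48 -> 53 -> -53
  42 -> -42 -> 252 -> 252 -> 257 -> -257
  -22 -> 22 -> -132 -> 132 -> 137 -> -137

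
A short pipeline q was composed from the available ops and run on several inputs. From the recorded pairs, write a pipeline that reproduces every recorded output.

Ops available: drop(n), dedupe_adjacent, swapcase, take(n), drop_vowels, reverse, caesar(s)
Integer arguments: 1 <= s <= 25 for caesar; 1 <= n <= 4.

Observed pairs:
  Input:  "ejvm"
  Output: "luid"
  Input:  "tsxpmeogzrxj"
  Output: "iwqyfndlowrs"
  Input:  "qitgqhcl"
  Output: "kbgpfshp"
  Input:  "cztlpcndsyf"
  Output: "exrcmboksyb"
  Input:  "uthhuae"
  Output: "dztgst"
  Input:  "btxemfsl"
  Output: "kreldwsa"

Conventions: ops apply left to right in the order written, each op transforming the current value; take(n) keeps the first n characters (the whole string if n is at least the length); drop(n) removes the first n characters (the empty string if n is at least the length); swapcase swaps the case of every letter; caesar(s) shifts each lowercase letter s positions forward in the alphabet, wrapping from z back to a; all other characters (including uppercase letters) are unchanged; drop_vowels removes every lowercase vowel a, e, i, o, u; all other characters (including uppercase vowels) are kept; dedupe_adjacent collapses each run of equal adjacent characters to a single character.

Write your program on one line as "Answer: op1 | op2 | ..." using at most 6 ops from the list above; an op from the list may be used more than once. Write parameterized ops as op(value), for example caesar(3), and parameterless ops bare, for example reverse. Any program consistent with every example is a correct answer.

caesar(3) | dedupe_adjacent | caesar(17) | reverse | caesar(5)

Check, running the answer program on each example:
  "ejvm" -> "hmyp" -> "hmyp" -> "ydpg" -> "gpdy" -> "luid"
  "tsxpmeogzrxj" -> "wvasphrjcuam" -> "wvasphrjcuam" -> "nmrjgyiatlrd" -> "drltaiygjrmn" -> "iwqyfndlowrs"
  "qitgqhcl" -> "tlwjtkfo" -> "tlwjtkfo" -> "kcnakbwf" -> "fwbkanck" -> "kbgpfshp"
  "cztlpcndsyf" -> "fcwosfqgvbi" -> "fcwosfqgvbi" -> "wtnfjwhxmsz" -> "zsmxhwjfntw" -> "exrcmboksyb"
  "uthhuae" -> "xwkkxdh" -> "xwkxdh" -> "onbouy" -> "yuobno" -> "dztgst"
  "btxemfsl" -> "ewahpivo" -> "ewahpivo" -> "vnrygzmf" -> "fmzgyrnv" -> "kreldwsa"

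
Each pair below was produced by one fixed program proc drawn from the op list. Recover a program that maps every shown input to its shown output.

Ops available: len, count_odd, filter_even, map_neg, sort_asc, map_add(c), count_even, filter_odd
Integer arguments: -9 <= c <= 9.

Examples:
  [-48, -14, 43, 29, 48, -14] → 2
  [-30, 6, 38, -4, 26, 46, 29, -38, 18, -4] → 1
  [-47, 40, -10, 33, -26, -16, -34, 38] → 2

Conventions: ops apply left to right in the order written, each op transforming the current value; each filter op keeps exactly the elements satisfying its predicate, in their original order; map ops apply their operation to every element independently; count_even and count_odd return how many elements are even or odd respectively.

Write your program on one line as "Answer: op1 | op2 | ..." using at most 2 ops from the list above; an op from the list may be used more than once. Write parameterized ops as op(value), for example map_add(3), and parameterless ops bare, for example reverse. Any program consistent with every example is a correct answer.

filter_odd | len

Check, running the answer program on each example:
  [-48, -14, 43, 29, 48, -14] -> [43, 29] -> 2
  [-30, 6, 38, -4, 26, 46, 29, -38, 18, -4] -> [29] -> 1
  [-47, 40, -10, 33, -26, -16, -34, 38] -> [-47, 33] -> 2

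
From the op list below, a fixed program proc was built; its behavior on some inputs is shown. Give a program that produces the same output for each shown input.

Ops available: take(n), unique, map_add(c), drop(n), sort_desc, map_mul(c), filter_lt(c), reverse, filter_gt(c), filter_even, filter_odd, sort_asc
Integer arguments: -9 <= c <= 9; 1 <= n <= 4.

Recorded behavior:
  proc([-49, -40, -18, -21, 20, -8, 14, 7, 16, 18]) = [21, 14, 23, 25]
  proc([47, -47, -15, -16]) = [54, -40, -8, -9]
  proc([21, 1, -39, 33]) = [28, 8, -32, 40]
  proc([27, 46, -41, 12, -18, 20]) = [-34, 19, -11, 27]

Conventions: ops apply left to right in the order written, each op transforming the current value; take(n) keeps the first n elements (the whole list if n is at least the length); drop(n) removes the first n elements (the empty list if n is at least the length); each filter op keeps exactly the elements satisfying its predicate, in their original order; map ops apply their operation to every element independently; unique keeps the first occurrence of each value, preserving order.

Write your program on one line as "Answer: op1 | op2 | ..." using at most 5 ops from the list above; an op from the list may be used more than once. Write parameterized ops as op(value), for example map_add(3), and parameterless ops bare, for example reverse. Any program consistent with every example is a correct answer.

reverse | map_add(7) | take(4) | reverse

Check, running the answer program on each example:
  [-49, -40, -18, -21, 20, -8, 14, 7, 16, 18] -> [18, 16, 7, 14, -8, 20, -21, -18, -40, -49] -> [25, 23, 14, 21, -1, 27, -14, -11, -33, -42] -> [25, 23, 14, 21] -> [21, 14, 23, 25]
  [47, -47, -15, -16] -> [-16, -15, -47, 47] -> [-9, -8, -40, 54] -> [-9, -8, -40, 54] -> [54, -40, -8, -9]
  [21, 1, -39, 33] -> [33, -39, 1, 21] -> [40, -32, 8, 28] -> [40, -32, 8, 28] -> [28, 8, -32, 40]
  [27, 46, -41, 12, -18, 20] -> [20, -18, 12, -41, 46, 27] -> [27, -11, 19, -34, 53, 34] -> [27, -11, 19, -34] -> [-34, 19, -11, 27]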